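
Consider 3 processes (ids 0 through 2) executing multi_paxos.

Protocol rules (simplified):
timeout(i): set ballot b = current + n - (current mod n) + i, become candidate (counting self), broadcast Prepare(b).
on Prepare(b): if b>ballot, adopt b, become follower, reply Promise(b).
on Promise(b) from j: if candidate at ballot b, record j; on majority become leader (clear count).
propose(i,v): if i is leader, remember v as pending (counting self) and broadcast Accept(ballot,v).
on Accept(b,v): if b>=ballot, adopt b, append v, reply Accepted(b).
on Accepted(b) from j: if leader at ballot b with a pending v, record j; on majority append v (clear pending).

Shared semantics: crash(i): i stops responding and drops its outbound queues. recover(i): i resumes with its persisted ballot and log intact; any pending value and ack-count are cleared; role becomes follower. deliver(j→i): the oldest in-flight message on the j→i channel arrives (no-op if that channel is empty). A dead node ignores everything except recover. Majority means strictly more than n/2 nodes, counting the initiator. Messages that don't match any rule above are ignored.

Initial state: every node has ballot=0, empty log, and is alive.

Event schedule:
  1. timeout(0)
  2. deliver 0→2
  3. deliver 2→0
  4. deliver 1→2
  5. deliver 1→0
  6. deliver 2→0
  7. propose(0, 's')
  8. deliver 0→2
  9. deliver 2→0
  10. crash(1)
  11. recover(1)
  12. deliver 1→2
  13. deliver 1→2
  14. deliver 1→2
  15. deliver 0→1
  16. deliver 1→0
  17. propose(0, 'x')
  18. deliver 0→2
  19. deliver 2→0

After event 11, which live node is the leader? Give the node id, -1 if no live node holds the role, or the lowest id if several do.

after 1 — timeout(0): n0:cand/b3/[-]
after 2 — deliver 0→2: n2:foll/b3/[-]
after 3 — deliver 2→0: n0:lead/b3/[-]
after 4 — deliver 1→2: ·
after 5 — deliver 1→0: ·
after 6 — deliver 2→0: ·
after 7 — propose(0,'s'): ·
after 8 — deliver 0→2: n2:foll/b3/[s]
after 9 — deliver 2→0: n0:lead/b3/[s]
after 10 — crash(1): n1:✗foll/b0/[-]
after 11 — recover(1): n1:foll/b0/[-]

0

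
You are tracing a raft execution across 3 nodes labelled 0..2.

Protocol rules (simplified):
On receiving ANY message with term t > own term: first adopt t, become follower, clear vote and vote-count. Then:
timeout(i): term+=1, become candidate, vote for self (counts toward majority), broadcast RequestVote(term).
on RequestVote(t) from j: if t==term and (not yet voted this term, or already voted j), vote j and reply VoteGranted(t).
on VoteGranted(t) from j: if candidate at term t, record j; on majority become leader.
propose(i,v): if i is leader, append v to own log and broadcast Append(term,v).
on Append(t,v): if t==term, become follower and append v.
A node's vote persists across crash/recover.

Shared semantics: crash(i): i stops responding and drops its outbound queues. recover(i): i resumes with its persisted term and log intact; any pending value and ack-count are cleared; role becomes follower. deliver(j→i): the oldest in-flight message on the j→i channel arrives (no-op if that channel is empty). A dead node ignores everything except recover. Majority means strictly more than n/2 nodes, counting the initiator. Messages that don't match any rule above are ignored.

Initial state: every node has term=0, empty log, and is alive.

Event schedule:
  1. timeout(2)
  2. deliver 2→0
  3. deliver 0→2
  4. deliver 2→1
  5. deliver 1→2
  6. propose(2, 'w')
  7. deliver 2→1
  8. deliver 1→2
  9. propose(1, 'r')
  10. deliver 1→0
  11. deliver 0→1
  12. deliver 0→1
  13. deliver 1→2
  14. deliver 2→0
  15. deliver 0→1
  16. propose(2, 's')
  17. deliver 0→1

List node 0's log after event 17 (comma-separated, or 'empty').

e1 timeout(2): 2[cand,t=1,-]
e2 deliver 2→0: 0[foll,t=1,-]
e3 deliver 0→2: 2[lead,t=1,-]
e4 deliver 2→1: 1[foll,t=1,-]
e5 deliver 1→2: ·
e6 propose(2,'w'): 2[lead,t=1,w]
e7 deliver 2→1: 1[foll,t=1,w]
e8 deliver 1→2: ·
e9 propose(1,'r'): ·
e10 deliver 1→0: ·
e11 deliver 0→1: ·
e12 deliver 0→1: ·
e13 deliver 1→2: ·
e14 deliver 2→0: 0[foll,t=1,w]
e15 deliver 0→1: ·
e16 propose(2,'s'): 2[lead,t=1,w,s]
e17 deliver 0→1: ·

w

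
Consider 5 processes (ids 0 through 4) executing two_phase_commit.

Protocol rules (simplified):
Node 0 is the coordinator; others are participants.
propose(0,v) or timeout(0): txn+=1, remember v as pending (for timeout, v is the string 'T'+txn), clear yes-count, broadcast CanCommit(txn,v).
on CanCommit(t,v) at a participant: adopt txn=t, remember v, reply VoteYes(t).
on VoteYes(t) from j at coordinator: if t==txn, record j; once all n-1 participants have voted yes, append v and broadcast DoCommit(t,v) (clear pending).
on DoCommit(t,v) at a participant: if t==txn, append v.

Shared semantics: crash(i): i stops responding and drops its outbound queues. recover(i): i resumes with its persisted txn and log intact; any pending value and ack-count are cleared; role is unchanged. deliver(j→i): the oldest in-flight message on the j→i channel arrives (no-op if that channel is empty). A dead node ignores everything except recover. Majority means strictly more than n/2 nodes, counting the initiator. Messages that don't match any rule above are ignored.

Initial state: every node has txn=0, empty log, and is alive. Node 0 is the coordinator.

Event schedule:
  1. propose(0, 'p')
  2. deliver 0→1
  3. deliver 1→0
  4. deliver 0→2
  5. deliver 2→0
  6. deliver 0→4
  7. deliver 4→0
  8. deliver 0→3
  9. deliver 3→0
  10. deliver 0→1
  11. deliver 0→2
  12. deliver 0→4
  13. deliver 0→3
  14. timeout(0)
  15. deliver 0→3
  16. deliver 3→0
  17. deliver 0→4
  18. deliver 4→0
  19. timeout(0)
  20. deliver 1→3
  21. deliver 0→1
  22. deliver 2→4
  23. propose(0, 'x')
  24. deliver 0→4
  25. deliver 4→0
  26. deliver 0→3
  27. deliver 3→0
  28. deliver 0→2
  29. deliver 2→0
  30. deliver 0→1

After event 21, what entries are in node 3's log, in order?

p

[1] propose(0,'p') → N0(coor t1 [-])
[2] deliver 0→1 → N1(part t1 [-])
[3] deliver 1→0 → ∅
[4] deliver 0→2 → N2(part t1 [-])
[5] deliver 2→0 → ∅
[6] deliver 0→4 → N4(part t1 [-])
[7] deliver 4→0 → ∅
[8] deliver 0→3 → N3(part t1 [-])
[9] deliver 3→0 → N0(coor t1 [p])
[10] deliver 0→1 → N1(part t1 [p])
[11] deliver 0→2 → N2(part t1 [p])
[12] deliver 0→4 → N4(part t1 [p])
[13] deliver 0→3 → N3(part t1 [p])
[14] timeout(0) → N0(coor t2 [p])
[15] deliver 0→3 → N3(part t2 [p])
[16] deliver 3→0 → ∅
[17] deliver 0→4 → N4(part t2 [p])
[18] deliver 4→0 → ∅
[19] timeout(0) → N0(coor t3 [p])
[20] deliver 1→3 → ∅
[21] deliver 0→1 → N1(part t2 [p])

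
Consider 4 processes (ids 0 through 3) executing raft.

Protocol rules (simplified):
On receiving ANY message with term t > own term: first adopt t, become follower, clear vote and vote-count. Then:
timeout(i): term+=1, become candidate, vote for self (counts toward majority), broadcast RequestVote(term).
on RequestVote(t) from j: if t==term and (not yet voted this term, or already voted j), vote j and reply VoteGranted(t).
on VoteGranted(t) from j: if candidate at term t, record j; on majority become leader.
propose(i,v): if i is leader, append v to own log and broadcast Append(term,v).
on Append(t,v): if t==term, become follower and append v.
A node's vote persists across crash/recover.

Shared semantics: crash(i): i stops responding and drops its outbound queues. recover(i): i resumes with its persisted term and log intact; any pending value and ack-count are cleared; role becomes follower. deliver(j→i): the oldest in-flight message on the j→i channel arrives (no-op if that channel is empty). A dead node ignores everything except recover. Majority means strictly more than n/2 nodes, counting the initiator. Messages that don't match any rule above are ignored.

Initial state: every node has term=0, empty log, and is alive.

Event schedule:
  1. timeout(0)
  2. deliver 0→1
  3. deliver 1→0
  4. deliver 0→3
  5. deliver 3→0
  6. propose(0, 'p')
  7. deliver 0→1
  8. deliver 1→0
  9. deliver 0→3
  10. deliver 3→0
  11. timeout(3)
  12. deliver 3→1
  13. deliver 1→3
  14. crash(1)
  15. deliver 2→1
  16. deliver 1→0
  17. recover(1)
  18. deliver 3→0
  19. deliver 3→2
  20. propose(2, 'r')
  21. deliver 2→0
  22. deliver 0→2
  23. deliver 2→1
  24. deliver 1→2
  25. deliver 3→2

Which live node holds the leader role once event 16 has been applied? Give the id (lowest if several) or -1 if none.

0

step 1 timeout(0): 0={cand,t=1,log=-}
step 2 deliver 0→1: 1={foll,t=1,log=-}
step 3 deliver 1→0: —
step 4 deliver 0→3: 3={foll,t=1,log=-}
step 5 deliver 3→0: 0={lead,t=1,log=-}
step 6 propose(0,'p'): 0={lead,t=1,log=p}
step 7 deliver 0→1: 1={foll,t=1,log=p}
step 8 deliver 1→0: —
step 9 deliver 0→3: 3={foll,t=1,log=p}
step 10 deliver 3→0: —
step 11 timeout(3): 3={cand,t=2,log=p}
step 12 deliver 3→1: 1={foll,t=2,log=p}
step 13 deliver 1→3: —
step 14 crash(1): 1={✗foll,t=2,log=p}
step 15 deliver 2→1: —
step 16 deliver 1→0: —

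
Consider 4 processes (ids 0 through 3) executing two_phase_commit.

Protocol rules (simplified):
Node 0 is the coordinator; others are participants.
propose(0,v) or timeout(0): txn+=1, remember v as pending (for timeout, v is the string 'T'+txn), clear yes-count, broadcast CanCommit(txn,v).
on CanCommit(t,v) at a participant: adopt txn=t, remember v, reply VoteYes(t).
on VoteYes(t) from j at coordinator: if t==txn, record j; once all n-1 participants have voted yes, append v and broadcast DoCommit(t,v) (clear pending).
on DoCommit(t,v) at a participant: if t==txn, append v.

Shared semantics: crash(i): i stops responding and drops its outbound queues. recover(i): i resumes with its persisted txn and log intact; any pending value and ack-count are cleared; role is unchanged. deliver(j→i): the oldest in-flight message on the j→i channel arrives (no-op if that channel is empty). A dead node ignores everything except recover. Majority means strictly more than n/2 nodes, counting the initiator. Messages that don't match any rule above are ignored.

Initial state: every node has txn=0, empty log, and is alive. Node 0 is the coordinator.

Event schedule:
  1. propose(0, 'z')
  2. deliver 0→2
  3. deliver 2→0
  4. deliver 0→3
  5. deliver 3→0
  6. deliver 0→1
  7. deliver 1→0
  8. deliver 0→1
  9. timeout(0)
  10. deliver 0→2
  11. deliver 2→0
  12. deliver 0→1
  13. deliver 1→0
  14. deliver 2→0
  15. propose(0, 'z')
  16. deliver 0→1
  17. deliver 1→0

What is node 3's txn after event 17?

1. propose(0,'z'):  <0:coor t1 ->
2. deliver 0→2:  <2:part t1 ->
3. deliver 2→0:  nop
4. deliver 0→3:  <3:part t1 ->
5. deliver 3→0:  nop
6. deliver 0→1:  <1:part t1 ->
7. deliver 1→0:  <0:coor t1 z>
8. deliver 0→1:  <1:part t1 z>
9. timeout(0):  <0:coor t2 z>
10. deliver 0→2:  <2:part t1 z>
11. deliver 2→0:  nop
12. deliver 0→1:  <1:part t2 z>
13. deliver 1→0:  nop
14. deliver 2→0:  nop
15. propose(0,'z'):  <0:coor t3 z>
16. deliver 0→1:  <1:part t3 z>
17. deliver 1→0:  nop

1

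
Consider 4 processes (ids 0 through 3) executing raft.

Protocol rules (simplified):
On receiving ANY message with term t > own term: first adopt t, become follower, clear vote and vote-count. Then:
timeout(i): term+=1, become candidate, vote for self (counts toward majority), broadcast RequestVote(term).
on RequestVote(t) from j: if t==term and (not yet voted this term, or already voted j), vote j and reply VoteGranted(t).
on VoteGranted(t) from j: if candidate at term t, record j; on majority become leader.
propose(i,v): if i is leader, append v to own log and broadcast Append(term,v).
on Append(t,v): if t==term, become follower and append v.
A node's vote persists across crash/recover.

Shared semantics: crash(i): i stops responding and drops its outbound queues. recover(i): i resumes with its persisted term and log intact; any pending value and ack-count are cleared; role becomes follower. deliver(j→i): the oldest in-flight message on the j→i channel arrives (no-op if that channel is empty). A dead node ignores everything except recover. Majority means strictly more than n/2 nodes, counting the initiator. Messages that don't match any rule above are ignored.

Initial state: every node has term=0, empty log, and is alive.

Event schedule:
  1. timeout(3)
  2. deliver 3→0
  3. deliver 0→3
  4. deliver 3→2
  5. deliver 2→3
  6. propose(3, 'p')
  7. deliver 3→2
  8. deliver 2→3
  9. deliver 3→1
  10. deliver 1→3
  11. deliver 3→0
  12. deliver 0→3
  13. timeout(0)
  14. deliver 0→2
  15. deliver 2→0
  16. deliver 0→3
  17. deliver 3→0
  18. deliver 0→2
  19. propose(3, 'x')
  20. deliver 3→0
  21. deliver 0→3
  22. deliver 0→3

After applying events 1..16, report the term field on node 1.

1

1. timeout(3):  <3:cand t1 ->
2. deliver 3→0:  <0:foll t1 ->
3. deliver 0→3:  nop
4. deliver 3→2:  <2:foll t1 ->
5. deliver 2→3:  <3:lead t1 ->
6. propose(3,'p'):  <3:lead t1 p>
7. deliver 3→2:  <2:foll t1 p>
8. deliver 2→3:  nop
9. deliver 3→1:  <1:foll t1 ->
10. deliver 1→3:  nop
11. deliver 3→0:  <0:foll t1 p>
12. deliver 0→3:  nop
13. timeout(0):  <0:cand t2 p>
14. deliver 0→2:  <2:foll t2 p>
15. deliver 2→0:  nop
16. deliver 0→3:  <3:foll t2 p>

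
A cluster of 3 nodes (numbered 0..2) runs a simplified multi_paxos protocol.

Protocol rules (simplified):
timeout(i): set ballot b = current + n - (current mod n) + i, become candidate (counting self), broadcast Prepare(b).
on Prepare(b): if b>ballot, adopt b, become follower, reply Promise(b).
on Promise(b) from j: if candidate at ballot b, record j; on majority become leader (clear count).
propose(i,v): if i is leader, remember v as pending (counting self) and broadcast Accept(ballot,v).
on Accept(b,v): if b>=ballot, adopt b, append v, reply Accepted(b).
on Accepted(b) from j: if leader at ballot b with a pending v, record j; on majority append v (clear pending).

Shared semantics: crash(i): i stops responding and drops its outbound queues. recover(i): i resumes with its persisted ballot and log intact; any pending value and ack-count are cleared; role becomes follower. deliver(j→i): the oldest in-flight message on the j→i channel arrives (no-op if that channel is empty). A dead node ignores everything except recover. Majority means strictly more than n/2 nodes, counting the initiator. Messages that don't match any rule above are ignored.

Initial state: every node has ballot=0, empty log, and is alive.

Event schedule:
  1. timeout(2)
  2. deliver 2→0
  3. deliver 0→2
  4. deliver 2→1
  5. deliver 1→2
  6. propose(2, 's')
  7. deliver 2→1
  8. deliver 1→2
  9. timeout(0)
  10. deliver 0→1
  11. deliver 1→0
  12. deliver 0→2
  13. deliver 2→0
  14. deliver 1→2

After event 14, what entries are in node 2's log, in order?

s

e1 timeout(2): 2[cand,b=5,-]
e2 deliver 2→0: 0[foll,b=5,-]
e3 deliver 0→2: 2[lead,b=5,-]
e4 deliver 2→1: 1[foll,b=5,-]
e5 deliver 1→2: ·
e6 propose(2,'s'): ·
e7 deliver 2→1: 1[foll,b=5,s]
e8 deliver 1→2: 2[lead,b=5,s]
e9 timeout(0): 0[cand,b=6,-]
e10 deliver 0→1: 1[foll,b=6,s]
e11 deliver 1→0: 0[lead,b=6,-]
e12 deliver 0→2: 2[foll,b=6,s]
e13 deliver 2→0: ·
e14 deliver 1→2: ·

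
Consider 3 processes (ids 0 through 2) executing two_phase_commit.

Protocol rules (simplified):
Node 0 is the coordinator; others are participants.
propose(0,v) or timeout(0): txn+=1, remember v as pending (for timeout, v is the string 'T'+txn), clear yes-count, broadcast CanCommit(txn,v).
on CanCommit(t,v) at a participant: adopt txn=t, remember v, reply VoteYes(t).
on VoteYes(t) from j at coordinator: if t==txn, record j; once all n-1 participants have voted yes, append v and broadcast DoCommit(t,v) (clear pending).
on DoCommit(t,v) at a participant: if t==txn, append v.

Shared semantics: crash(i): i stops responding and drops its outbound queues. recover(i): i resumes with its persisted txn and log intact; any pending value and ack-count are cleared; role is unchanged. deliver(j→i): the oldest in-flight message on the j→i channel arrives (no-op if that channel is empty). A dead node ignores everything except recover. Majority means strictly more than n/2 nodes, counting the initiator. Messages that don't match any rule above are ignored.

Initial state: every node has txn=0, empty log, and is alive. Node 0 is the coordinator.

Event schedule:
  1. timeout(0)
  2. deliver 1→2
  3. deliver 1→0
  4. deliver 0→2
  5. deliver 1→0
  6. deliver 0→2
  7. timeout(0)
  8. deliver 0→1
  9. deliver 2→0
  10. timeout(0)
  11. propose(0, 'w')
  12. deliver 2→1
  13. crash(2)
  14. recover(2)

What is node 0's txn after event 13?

4

[1] timeout(0) → N0(coor t1 [-])
[2] deliver 1→2 → ∅
[3] deliver 1→0 → ∅
[4] deliver 0→2 → N2(part t1 [-])
[5] deliver 1→0 → ∅
[6] deliver 0→2 → ∅
[7] timeout(0) → N0(coor t2 [-])
[8] deliver 0→1 → N1(part t1 [-])
[9] deliver 2→0 → ∅
[10] timeout(0) → N0(coor t3 [-])
[11] propose(0,'w') → N0(coor t4 [-])
[12] deliver 2→1 → ∅
[13] crash(2) → N2(✗part t1 [-])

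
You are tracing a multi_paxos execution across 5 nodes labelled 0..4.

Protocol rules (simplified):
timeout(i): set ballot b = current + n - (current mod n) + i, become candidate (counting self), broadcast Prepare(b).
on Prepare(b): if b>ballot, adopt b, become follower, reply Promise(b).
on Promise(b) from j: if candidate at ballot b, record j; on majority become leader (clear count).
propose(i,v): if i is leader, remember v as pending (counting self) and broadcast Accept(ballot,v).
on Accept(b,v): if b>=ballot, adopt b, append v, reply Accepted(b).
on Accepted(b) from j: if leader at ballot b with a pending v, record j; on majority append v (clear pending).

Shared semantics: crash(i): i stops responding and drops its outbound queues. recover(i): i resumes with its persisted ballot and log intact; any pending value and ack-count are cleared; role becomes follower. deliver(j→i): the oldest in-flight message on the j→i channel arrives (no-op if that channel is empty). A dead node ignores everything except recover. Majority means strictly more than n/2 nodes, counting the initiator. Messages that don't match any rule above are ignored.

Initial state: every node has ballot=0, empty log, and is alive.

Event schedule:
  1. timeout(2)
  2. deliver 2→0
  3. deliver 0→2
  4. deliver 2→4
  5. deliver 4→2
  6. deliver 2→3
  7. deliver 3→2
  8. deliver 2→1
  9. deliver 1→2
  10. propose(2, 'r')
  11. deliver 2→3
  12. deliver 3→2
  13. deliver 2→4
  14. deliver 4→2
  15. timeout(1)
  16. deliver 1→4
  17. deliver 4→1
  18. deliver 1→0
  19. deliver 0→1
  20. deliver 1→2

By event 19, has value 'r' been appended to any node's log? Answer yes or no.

1. timeout(2):  <2:cand b7 ->
2. deliver 2→0:  <0:foll b7 ->
3. deliver 0→2:  nop
4. deliver 2→4:  <4:foll b7 ->
5. deliver 4→2:  <2:lead b7 ->
6. deliver 2→3:  <3:foll b7 ->
7. deliver 3→2:  nop
8. deliver 2→1:  <1:foll b7 ->
9. deliver 1→2:  nop
10. propose(2,'r'):  nop
11. deliver 2→3:  <3:foll b7 r>
12. deliver 3→2:  nop
13. deliver 2→4:  <4:foll b7 r>
14. deliver 4→2:  <2:lead b7 r>
15. timeout(1):  <1:cand b11 ->
16. deliver 1→4:  <4:foll b11 r>
17. deliver 4→1:  nop
18. deliver 1→0:  <0:foll b11 ->
19. deliver 0→1:  <1:lead b11 ->

yes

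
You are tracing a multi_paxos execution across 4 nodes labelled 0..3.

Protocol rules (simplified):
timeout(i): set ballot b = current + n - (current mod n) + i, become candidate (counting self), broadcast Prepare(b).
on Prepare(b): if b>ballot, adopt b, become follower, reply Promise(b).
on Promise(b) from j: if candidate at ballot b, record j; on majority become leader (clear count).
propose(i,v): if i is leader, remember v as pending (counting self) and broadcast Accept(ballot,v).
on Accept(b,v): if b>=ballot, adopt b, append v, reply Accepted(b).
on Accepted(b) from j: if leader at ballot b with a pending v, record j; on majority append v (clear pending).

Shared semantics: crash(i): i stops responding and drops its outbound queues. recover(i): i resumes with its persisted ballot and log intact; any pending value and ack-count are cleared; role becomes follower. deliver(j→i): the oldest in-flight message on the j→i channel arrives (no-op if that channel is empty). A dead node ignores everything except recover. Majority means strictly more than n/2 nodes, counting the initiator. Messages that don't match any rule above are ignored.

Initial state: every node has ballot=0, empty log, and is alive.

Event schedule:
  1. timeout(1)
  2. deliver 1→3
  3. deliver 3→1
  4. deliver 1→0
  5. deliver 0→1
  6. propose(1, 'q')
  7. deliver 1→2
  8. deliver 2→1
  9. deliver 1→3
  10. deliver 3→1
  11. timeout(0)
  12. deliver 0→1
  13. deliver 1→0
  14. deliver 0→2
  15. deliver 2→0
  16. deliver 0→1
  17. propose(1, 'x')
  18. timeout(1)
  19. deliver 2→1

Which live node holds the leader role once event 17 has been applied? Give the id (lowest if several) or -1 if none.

-1

1. timeout(1):  <1:cand b5 ->
2. deliver 1→3:  <3:foll b5 ->
3. deliver 3→1:  nop
4. deliver 1→0:  <0:foll b5 ->
5. deliver 0→1:  <1:lead b5 ->
6. propose(1,'q'):  nop
7. deliver 1→2:  <2:foll b5 ->
8. deliver 2→1:  nop
9. deliver 1→3:  <3:foll b5 q>
10. deliver 3→1:  nop
11. timeout(0):  <0:cand b8 ->
12. deliver 0→1:  <1:foll b8 ->
13. deliver 1→0:  nop
14. deliver 0→2:  <2:foll b8 ->
15. deliver 2→0:  nop
16. deliver 0→1:  nop
17. propose(1,'x'):  nop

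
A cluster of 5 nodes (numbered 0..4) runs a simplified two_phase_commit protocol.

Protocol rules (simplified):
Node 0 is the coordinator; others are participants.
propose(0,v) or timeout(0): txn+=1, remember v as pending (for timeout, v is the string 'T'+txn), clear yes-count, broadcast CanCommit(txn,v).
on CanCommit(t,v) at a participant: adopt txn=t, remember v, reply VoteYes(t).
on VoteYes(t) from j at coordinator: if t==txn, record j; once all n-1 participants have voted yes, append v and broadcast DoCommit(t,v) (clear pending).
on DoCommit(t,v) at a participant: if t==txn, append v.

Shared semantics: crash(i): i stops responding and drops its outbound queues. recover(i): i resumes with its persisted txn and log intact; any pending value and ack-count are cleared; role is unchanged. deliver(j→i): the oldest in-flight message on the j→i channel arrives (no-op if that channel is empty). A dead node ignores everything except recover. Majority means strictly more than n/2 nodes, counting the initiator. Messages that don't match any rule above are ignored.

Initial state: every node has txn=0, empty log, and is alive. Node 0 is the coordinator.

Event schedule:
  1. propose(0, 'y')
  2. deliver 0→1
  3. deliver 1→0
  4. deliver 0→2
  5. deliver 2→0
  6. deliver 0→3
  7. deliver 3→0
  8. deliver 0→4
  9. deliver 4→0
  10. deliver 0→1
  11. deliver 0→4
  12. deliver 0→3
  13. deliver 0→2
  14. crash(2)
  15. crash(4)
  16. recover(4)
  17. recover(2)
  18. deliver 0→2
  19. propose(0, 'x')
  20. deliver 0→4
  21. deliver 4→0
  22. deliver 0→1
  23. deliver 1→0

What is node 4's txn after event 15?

1

step 1 propose(0,'y'): 0={coor,t=1,log=-}
step 2 deliver 0→1: 1={part,t=1,log=-}
step 3 deliver 1→0: —
step 4 deliver 0→2: 2={part,t=1,log=-}
step 5 deliver 2→0: —
step 6 deliver 0→3: 3={part,t=1,log=-}
step 7 deliver 3→0: —
step 8 deliver 0→4: 4={part,t=1,log=-}
step 9 deliver 4→0: 0={coor,t=1,log=y}
step 10 deliver 0→1: 1={part,t=1,log=y}
step 11 deliver 0→4: 4={part,t=1,log=y}
step 12 deliver 0→3: 3={part,t=1,log=y}
step 13 deliver 0→2: 2={part,t=1,log=y}
step 14 crash(2): 2={✗part,t=1,log=y}
step 15 crash(4): 4={✗part,t=1,log=y}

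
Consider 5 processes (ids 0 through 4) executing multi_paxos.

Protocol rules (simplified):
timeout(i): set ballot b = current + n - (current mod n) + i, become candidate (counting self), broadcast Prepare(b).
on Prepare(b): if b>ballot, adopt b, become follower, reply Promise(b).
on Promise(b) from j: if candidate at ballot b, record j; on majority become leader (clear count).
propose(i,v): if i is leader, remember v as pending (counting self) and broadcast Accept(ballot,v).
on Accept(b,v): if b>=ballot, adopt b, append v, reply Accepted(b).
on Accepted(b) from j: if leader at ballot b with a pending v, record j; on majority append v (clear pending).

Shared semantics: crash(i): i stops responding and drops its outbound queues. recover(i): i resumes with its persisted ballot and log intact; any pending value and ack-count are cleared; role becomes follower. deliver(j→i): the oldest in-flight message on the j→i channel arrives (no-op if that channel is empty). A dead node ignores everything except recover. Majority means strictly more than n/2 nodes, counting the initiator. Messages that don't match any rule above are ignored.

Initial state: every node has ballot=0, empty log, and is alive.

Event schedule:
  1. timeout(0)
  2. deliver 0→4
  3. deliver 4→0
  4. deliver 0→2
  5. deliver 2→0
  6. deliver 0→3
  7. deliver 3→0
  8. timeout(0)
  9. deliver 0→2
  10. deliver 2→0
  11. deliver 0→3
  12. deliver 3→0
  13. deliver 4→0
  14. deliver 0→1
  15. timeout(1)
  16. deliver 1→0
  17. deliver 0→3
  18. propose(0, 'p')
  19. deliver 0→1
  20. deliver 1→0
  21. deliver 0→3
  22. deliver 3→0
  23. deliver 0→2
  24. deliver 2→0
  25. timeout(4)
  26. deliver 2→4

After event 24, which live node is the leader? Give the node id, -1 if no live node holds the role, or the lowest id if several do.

-1

[1] timeout(0) → N0(cand b5 [-])
[2] deliver 0→4 → N4(foll b5 [-])
[3] deliver 4→0 → ∅
[4] deliver 0→2 → N2(foll b5 [-])
[5] deliver 2→0 → N0(lead b5 [-])
[6] deliver 0→3 → N3(foll b5 [-])
[7] deliver 3→0 → ∅
[8] timeout(0) → N0(cand b10 [-])
[9] deliver 0→2 → N2(foll b10 [-])
[10] deliver 2→0 → ∅
[11] deliver 0→3 → N3(foll b10 [-])
[12] deliver 3→0 → N0(lead b10 [-])
[13] deliver 4→0 → ∅
[14] deliver 0→1 → N1(foll b5 [-])
[15] timeout(1) → N1(cand b11 [-])
[16] deliver 1→0 → ∅
[17] deliver 0→3 → ∅
[18] propose(0,'p') → ∅
[19] deliver 0→1 → ∅
[20] deliver 1→0 → N0(foll b11 [-])
[21] deliver 0→3 → N3(foll b10 [p])
[22] deliver 3→0 → ∅
[23] deliver 0→2 → N2(foll b10 [p])
[24] deliver 2→0 → ∅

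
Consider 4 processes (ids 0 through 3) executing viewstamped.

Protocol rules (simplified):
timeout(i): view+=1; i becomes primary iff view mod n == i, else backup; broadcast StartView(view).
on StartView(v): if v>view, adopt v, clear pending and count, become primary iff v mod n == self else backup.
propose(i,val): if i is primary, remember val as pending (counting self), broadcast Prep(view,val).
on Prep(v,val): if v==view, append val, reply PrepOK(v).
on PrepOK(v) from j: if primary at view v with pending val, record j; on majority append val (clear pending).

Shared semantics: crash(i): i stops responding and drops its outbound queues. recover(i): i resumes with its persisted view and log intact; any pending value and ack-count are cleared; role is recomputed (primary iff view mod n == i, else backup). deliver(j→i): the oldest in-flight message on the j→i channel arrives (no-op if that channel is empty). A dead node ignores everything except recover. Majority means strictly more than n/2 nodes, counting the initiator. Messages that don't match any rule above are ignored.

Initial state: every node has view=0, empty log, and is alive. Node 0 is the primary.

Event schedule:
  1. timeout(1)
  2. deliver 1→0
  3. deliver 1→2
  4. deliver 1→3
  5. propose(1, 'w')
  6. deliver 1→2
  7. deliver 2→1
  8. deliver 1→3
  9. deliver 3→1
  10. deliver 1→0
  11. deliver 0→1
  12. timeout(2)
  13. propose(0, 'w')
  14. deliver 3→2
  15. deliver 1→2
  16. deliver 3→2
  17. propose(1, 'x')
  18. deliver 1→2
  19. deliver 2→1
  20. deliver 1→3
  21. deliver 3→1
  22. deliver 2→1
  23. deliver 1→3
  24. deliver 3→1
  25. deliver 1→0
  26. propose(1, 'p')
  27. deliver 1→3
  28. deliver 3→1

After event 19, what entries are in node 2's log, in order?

1. timeout(1):  <1:prim v1 ->
2. deliver 1→0:  <0:back v1 ->
3. deliver 1→2:  <2:back v1 ->
4. deliver 1→3:  <3:back v1 ->
5. propose(1,'w'):  nop
6. deliver 1→2:  <2:back v1 w>
7. deliver 2→1:  nop
8. deliver 1→3:  <3:back v1 w>
9. deliver 3→1:  <1:prim v1 w>
10. deliver 1→0:  <0:back v1 w>
11. deliver 0→1:  nop
12. timeout(2):  <2:prim v2 w>
13. propose(0,'w'):  nop
14. deliver 3→2:  nop
15. deliver 1→2:  nop
16. deliver 3→2:  nop
17. propose(1,'x'):  nop
18. deliver 1→2:  nop
19. deliver 2→1:  <1:back v2 w>

w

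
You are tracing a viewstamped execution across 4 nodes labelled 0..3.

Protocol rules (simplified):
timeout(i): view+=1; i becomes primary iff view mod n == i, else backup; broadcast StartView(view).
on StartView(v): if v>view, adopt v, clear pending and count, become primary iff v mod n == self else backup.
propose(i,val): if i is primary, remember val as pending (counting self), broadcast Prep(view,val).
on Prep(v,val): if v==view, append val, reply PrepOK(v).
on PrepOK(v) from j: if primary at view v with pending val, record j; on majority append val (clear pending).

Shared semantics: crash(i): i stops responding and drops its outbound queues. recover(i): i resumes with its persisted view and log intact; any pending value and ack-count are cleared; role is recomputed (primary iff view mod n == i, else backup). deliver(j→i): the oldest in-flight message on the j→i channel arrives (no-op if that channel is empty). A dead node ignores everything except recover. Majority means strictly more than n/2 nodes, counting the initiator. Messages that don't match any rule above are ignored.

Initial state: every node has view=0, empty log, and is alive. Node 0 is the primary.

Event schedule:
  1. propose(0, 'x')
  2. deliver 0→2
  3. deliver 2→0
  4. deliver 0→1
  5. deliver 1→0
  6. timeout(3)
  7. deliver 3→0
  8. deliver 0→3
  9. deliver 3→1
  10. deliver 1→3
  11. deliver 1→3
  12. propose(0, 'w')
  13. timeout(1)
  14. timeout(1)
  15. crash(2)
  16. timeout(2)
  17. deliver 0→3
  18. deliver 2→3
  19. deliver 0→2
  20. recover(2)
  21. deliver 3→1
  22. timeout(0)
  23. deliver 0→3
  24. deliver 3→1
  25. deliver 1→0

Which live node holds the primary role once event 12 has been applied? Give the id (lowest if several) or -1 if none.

1

step 1 propose(0,'x'): —
step 2 deliver 0→2: 2={back,v=0,log=x}
step 3 deliver 2→0: —
step 4 deliver 0→1: 1={back,v=0,log=x}
step 5 deliver 1→0: 0={prim,v=0,log=x}
step 6 timeout(3): 3={back,v=1,log=-}
step 7 deliver 3→0: 0={back,v=1,log=x}
step 8 deliver 0→3: —
step 9 deliver 3→1: 1={prim,v=1,log=x}
step 10 deliver 1→3: —
step 11 deliver 1→3: —
step 12 propose(0,'w'): —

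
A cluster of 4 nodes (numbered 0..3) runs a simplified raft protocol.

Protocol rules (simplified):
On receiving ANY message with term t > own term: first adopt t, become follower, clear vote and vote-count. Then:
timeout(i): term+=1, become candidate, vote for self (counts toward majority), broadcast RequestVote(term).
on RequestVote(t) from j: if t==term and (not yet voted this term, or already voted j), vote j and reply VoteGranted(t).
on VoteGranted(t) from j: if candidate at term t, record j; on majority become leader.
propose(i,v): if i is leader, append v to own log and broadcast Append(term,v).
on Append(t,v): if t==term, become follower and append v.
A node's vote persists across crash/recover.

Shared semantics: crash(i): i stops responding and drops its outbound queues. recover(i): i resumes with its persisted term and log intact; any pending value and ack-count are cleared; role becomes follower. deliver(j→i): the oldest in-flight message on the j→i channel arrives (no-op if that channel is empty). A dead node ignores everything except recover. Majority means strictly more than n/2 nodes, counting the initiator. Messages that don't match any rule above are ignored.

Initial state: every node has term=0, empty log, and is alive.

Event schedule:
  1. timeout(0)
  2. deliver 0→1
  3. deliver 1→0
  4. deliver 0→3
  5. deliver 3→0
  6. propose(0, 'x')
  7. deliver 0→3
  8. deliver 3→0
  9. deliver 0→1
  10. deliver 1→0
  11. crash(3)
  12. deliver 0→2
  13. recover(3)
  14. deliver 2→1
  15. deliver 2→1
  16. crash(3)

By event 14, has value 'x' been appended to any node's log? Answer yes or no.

after 1 — timeout(0): n0:cand/t1/[-]
after 2 — deliver 0→1: n1:foll/t1/[-]
after 3 — deliver 1→0: ·
after 4 — deliver 0→3: n3:foll/t1/[-]
after 5 — deliver 3→0: n0:lead/t1/[-]
after 6 — propose(0,'x'): n0:lead/t1/[x]
after 7 — deliver 0→3: n3:foll/t1/[x]
after 8 — deliver 3→0: ·
after 9 — deliver 0→1: n1:foll/t1/[x]
after 10 — deliver 1→0: ·
after 11 — crash(3): n3:✗foll/t1/[x]
after 12 — deliver 0→2: n2:foll/t1/[-]
after 13 — recover(3): n3:foll/t1/[x]
after 14 — deliver 2→1: ·

yes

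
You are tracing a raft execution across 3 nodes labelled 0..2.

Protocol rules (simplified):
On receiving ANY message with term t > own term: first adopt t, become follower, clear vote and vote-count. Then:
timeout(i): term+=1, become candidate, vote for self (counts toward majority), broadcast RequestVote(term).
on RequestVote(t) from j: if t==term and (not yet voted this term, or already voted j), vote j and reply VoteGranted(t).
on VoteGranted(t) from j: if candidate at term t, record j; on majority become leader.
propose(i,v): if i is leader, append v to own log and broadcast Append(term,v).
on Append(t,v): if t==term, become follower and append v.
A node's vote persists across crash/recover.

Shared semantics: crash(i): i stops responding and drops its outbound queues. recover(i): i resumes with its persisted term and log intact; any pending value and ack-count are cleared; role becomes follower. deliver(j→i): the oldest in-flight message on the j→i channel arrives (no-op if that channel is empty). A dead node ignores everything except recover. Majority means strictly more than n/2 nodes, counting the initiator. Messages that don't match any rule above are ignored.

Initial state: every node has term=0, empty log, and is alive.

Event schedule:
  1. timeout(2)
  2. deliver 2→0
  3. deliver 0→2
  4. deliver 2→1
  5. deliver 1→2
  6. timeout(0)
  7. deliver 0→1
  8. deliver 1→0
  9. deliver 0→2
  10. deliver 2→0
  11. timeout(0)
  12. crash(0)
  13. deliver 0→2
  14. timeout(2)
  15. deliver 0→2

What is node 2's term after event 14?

3

e1 timeout(2): 2[cand,t=1,-]
e2 deliver 2→0: 0[foll,t=1,-]
e3 deliver 0→2: 2[lead,t=1,-]
e4 deliver 2→1: 1[foll,t=1,-]
e5 deliver 1→2: ·
e6 timeout(0): 0[cand,t=2,-]
e7 deliver 0→1: 1[foll,t=2,-]
e8 deliver 1→0: 0[lead,t=2,-]
e9 deliver 0→2: 2[foll,t=2,-]
e10 deliver 2→0: ·
e11 timeout(0): 0[cand,t=3,-]
e12 crash(0): 0[✗cand,t=3,-]
e13 deliver 0→2: ·
e14 timeout(2): 2[cand,t=3,-]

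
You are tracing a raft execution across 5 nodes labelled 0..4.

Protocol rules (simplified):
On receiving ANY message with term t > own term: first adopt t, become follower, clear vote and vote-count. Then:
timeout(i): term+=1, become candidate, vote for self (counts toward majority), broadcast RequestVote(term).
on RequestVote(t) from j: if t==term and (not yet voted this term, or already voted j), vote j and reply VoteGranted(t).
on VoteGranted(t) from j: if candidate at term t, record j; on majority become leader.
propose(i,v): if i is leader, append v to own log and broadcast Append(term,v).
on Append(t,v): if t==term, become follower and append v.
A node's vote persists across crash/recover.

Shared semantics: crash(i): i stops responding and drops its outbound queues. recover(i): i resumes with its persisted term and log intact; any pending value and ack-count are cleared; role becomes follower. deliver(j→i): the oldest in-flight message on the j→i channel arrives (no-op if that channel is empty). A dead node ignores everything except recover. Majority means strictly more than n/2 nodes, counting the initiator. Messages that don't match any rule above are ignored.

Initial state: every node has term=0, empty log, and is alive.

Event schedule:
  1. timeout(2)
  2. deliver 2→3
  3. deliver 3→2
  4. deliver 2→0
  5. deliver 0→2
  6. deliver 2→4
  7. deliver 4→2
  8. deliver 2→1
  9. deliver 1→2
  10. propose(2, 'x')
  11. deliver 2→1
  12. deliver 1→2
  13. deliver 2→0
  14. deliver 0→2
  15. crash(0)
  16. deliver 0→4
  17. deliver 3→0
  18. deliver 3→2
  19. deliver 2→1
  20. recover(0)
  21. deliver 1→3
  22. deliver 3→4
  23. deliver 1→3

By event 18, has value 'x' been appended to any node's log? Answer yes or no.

step 1 timeout(2): 2={cand,t=1,log=-}
step 2 deliver 2→3: 3={foll,t=1,log=-}
step 3 deliver 3→2: —
step 4 deliver 2→0: 0={foll,t=1,log=-}
step 5 deliver 0→2: 2={lead,t=1,log=-}
step 6 deliver 2→4: 4={foll,t=1,log=-}
step 7 deliver 4→2: —
step 8 deliver 2→1: 1={foll,t=1,log=-}
step 9 deliver 1→2: —
step 10 propose(2,'x'): 2={lead,t=1,log=x}
step 11 deliver 2→1: 1={foll,t=1,log=x}
step 12 deliver 1→2: —
step 13 deliver 2→0: 0={foll,t=1,log=x}
step 14 deliver 0→2: —
step 15 crash(0): 0={✗foll,t=1,log=x}
step 16 deliver 0→4: —
step 17 deliver 3→0: —
step 18 deliver 3→2: —

yes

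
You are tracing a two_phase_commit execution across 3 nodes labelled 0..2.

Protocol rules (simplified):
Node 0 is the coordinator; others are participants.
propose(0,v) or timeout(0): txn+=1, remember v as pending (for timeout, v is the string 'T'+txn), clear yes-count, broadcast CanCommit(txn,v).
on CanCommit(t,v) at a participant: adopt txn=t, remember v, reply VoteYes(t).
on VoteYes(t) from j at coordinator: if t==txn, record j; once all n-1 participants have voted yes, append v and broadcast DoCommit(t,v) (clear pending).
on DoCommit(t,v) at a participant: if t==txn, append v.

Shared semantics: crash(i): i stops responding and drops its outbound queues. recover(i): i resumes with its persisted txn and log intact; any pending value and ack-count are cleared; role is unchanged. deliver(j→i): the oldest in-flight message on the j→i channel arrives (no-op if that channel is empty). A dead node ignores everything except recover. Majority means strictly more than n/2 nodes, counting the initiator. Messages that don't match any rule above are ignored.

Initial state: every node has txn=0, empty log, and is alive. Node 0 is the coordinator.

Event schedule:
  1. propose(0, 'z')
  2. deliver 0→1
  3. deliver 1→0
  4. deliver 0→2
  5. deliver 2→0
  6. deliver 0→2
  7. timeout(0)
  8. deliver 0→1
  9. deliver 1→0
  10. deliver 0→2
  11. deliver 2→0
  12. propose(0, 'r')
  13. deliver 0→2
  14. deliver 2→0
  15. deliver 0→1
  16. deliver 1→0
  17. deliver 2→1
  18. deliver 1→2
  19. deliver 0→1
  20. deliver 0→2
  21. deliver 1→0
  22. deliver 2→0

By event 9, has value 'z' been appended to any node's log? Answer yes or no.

yes

e1 propose(0,'z'): 0[coor,t=1,-]
e2 deliver 0→1: 1[part,t=1,-]
e3 deliver 1→0: ·
e4 deliver 0→2: 2[part,t=1,-]
e5 deliver 2→0: 0[coor,t=1,z]
e6 deliver 0→2: 2[part,t=1,z]
e7 timeout(0): 0[coor,t=2,z]
e8 deliver 0→1: 1[part,t=1,z]
e9 deliver 1→0: ·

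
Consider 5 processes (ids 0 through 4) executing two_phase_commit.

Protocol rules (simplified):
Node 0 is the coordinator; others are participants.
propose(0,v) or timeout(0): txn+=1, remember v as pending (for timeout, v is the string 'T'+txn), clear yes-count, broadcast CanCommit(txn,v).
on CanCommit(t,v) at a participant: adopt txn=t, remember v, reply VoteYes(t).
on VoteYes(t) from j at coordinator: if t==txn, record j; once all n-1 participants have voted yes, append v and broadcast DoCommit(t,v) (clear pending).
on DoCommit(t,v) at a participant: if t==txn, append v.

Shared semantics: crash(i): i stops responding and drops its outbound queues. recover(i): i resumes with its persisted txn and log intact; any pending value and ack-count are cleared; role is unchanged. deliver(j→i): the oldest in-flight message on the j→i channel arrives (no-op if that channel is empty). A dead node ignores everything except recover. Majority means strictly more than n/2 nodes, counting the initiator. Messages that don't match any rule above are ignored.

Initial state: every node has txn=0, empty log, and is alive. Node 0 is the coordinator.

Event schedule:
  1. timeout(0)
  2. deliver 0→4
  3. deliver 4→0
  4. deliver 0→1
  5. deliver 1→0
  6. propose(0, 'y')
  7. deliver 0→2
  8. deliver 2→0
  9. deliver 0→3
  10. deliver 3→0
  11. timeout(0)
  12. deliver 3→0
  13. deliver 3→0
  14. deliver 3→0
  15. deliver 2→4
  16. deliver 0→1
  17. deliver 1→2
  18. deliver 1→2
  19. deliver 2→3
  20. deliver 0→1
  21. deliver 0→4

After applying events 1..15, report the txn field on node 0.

3

1. timeout(0):  <0:coor t1 ->
2. deliver 0→4:  <4:part t1 ->
3. deliver 4→0:  nop
4. deliver 0→1:  <1:part t1 ->
5. deliver 1→0:  nop
6. propose(0,'y'):  <0:coor t2 ->
7. deliver 0→2:  <2:part t1 ->
8. deliver 2→0:  nop
9. deliver 0→3:  <3:part t1 ->
10. deliver 3→0:  nop
11. timeout(0):  <0:coor t3 ->
12. deliver 3→0:  nop
13. deliver 3→0:  nop
14. deliver 3→0:  nop
15. deliver 2→4:  nop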